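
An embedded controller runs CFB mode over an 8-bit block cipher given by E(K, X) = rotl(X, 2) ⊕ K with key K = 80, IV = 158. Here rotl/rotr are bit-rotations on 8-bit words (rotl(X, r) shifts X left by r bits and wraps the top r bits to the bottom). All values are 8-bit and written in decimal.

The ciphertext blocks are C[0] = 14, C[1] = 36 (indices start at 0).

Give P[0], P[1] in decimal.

P[0] = 36, P[1] = 76

CFB decryption: P_i = C_i ⊕ E(K, C_{i−1}), with C_{−1} = IV.
P[0]: E(K, 158) = 42; 14 ⊕ 42 = 36.
P[1]: E(K, 14) = 104; 36 ⊕ 104 = 76.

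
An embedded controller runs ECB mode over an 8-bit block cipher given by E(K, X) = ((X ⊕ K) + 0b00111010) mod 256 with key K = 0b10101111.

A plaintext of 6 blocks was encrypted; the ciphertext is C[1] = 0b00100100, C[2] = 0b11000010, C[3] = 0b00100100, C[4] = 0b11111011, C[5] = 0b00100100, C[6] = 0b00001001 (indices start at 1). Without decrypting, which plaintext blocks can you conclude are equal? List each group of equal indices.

ECB encrypts each block independently with the same key, so equal ciphertext blocks imply equal plaintext blocks.
C[1] = C[3] = C[5] = 0b00100100, so P[1] = P[3] = P[5].

P[1] = P[3] = P[5]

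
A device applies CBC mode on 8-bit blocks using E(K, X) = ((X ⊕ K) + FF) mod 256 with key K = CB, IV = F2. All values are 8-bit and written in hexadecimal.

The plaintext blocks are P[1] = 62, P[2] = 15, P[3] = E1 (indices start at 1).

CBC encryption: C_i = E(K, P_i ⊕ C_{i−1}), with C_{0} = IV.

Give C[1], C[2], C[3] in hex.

C[1]: P[1] ⊕ F2 = 90; E(K, 90) = 5A.
C[2]: P[2] ⊕ 5A = 4F; E(K, 4F) = 83.
C[3]: P[3] ⊕ 83 = 62; E(K, 62) = A8.

C[1] = 5A, C[2] = 83, C[3] = A8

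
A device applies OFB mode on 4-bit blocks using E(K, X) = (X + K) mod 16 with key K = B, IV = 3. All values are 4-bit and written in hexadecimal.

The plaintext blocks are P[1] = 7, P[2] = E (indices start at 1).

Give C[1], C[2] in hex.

OFB encryption: S_i = E(K, S_{i−1}) with S_{0} = IV; C_i = P_i ⊕ S_i.
C[1]: S = E(K, 3) = E; 7 ⊕ E = 9.
C[2]: S = E(K, E) = 9; E ⊕ 9 = 7.

C[1] = 9, C[2] = 7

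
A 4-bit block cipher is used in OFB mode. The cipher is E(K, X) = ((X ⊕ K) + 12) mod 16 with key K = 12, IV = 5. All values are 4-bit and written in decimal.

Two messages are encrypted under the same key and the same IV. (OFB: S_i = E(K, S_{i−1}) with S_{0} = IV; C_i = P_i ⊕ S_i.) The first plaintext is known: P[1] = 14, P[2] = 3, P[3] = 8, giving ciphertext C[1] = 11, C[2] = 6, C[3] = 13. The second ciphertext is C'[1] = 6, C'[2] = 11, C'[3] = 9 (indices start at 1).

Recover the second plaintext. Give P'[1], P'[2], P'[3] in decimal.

In OFB with a reused IV, both messages share the same keystream S_i, so C_i ⊕ C'_i = P_i ⊕ P'_i and thus P'_i = P_i ⊕ C_i ⊕ C'_i.
P'[1]: 14 ⊕ 11 ⊕ 6 = 3.
P'[2]: 3 ⊕ 6 ⊕ 11 = 14.
P'[3]: 8 ⊕ 13 ⊕ 9 = 12.

P'[1] = 3, P'[2] = 14, P'[3] = 12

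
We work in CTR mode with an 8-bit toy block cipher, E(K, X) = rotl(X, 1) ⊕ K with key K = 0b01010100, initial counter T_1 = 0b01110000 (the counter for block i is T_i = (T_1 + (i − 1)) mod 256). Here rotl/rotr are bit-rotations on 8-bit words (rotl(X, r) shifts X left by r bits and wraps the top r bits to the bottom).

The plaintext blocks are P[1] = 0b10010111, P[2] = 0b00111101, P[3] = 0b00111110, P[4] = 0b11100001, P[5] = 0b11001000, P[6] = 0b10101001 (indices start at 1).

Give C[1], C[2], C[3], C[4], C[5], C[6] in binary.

CTR encryption: S_i = E(K, T_i) where T_i is the counter for block i; C_i = P_i ⊕ S_i.
C[1]: T = 0b01110000, S = E(K, T) = 0b10110100; 0b10010111 ⊕ 0b10110100 = 0b00100011.
C[2]: T = 0b01110001, S = E(K, T) = 0b10110110; 0b00111101 ⊕ 0b10110110 = 0b10001011.
C[3]: T = 0b01110010, S = E(K, T) = 0b10110000; 0b00111110 ⊕ 0b10110000 = 0b10001110.
C[4]: T = 0b01110011, S = E(K, T) = 0b10110010; 0b11100001 ⊕ 0b10110010 = 0b01010011.
C[5]: T = 0b01110100, S = E(K, T) = 0b10111100; 0b11001000 ⊕ 0b10111100 = 0b01110100.
C[6]: T = 0b01110101, S = E(K, T) = 0b10111110; 0b10101001 ⊕ 0b10111110 = 0b00010111.

C[1] = 0b00100011, C[2] = 0b10001011, C[3] = 0b10001110, C[4] = 0b01010011, C[5] = 0b01110100, C[6] = 0b00010111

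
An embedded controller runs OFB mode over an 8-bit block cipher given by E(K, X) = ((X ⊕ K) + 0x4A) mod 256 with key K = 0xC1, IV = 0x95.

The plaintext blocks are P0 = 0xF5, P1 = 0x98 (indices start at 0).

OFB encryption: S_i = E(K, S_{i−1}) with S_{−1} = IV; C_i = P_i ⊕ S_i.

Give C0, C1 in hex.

C0: S = E(K, 0x95) = 0x9E; 0xF5 ⊕ 0x9E = 0x6B.
C1: S = E(K, 0x9E) = 0xA9; 0x98 ⊕ 0xA9 = 0x31.

C0 = 0x6B, C1 = 0x31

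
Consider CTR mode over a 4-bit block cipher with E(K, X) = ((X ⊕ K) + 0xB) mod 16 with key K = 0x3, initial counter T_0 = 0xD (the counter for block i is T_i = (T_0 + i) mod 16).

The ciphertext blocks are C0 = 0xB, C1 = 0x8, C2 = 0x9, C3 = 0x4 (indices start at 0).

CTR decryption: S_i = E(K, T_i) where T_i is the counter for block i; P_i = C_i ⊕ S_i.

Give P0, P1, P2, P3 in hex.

P0: T = 0xD, S = E(K, T) = 0x9; 0xB ⊕ 0x9 = 0x2.
P1: T = 0xE, S = E(K, T) = 0x8; 0x8 ⊕ 0x8 = 0x0.
P2: T = 0xF, S = E(K, T) = 0x7; 0x9 ⊕ 0x7 = 0xE.
P3: T = 0x0, S = E(K, T) = 0xE; 0x4 ⊕ 0xE = 0xA.

P0 = 0x2, P1 = 0x0, P2 = 0xE, P3 = 0xA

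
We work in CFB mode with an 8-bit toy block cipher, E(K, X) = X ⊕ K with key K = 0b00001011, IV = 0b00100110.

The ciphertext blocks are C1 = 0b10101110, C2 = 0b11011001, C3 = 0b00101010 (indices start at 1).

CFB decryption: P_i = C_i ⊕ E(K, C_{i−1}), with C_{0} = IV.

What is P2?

P2: E(K, 0b10101110) = 0b10100101; 0b11011001 ⊕ 0b10100101 = 0b01111100.

P2 = 0b01111100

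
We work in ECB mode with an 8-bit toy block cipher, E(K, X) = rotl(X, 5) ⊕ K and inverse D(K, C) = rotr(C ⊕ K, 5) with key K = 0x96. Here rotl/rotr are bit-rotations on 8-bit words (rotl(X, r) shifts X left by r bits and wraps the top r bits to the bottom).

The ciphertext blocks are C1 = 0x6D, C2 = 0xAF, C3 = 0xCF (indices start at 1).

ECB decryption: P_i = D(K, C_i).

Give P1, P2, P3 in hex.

P1: D(K, 0x6D) = 0xDF.
P2: D(K, 0xAF) = 0xC9.
P3: D(K, 0xCF) = 0xCA.

P1 = 0xDF, P2 = 0xC9, P3 = 0xCA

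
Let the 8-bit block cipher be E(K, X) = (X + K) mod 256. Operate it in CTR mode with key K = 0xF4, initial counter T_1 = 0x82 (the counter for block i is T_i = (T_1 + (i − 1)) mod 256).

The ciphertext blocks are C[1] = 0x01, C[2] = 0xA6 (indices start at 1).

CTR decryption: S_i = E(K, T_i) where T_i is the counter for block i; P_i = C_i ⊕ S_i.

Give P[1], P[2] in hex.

P[1]: T = 0x82, S = E(K, T) = 0x76; 0x01 ⊕ 0x76 = 0x77.
P[2]: T = 0x83, S = E(K, T) = 0x77; 0xA6 ⊕ 0x77 = 0xD1.

P[1] = 0x77, P[2] = 0xD1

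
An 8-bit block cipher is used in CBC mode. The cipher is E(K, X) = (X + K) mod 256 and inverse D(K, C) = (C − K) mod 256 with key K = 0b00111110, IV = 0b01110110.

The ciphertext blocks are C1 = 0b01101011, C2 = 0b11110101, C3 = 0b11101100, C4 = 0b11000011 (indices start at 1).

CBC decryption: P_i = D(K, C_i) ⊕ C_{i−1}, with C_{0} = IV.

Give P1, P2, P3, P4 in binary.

P1: D(K, 0b01101011) = 0b00101101; 0b00101101 ⊕ 0b01110110 = 0b01011011.
P2: D(K, 0b11110101) = 0b10110111; 0b10110111 ⊕ 0b01101011 = 0b11011100.
P3: D(K, 0b11101100) = 0b10101110; 0b10101110 ⊕ 0b11110101 = 0b01011011.
P4: D(K, 0b11000011) = 0b10000101; 0b10000101 ⊕ 0b11101100 = 0b01101001.

P1 = 0b01011011, P2 = 0b11011100, P3 = 0b01011011, P4 = 0b01101001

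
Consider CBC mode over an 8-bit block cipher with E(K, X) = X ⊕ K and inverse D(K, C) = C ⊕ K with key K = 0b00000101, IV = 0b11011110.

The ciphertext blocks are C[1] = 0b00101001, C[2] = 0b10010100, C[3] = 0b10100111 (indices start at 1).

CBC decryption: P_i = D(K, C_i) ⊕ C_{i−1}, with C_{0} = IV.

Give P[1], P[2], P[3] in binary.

P[1]: D(K, 0b00101001) = 0b00101100; 0b00101100 ⊕ 0b11011110 = 0b11110010.
P[2]: D(K, 0b10010100) = 0b10010001; 0b10010001 ⊕ 0b00101001 = 0b10111000.
P[3]: D(K, 0b10100111) = 0b10100010; 0b10100010 ⊕ 0b10010100 = 0b00110110.

P[1] = 0b11110010, P[2] = 0b10111000, P[3] = 0b00110110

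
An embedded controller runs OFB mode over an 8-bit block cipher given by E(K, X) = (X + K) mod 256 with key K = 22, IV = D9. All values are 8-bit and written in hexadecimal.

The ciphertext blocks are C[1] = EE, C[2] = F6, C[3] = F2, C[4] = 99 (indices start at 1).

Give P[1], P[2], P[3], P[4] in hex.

P[1] = 15, P[2] = EB, P[3] = CD, P[4] = F8

OFB decryption: S_i = E(K, S_{i−1}) with S_{0} = IV; P_i = C_i ⊕ S_i.
P[1]: S = E(K, D9) = FB; EE ⊕ FB = 15.
P[2]: S = E(K, FB) = 1D; F6 ⊕ 1D = EB.
P[3]: S = E(K, 1D) = 3F; F2 ⊕ 3F = CD.
P[4]: S = E(K, 3F) = 61; 99 ⊕ 61 = F8.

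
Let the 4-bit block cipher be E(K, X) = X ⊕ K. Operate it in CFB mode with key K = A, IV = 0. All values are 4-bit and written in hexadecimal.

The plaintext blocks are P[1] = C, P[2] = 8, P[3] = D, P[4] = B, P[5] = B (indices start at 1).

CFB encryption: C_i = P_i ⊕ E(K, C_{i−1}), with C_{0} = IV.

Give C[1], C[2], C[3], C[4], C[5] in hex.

C[1] = 6, C[2] = 4, C[3] = 3, C[4] = 2, C[5] = 3

C[1]: E(K, 0) = A; C ⊕ A = 6.
C[2]: E(K, 6) = C; 8 ⊕ C = 4.
C[3]: E(K, 4) = E; D ⊕ E = 3.
C[4]: E(K, 3) = 9; B ⊕ 9 = 2.
C[5]: E(K, 2) = 8; B ⊕ 8 = 3.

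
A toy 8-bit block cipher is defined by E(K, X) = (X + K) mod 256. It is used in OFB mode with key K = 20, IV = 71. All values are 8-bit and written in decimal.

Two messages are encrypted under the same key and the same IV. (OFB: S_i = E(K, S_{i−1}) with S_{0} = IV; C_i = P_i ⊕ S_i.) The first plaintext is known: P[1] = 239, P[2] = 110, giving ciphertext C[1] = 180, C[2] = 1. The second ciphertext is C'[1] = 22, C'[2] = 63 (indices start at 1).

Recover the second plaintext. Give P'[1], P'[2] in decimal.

In OFB with a reused IV, both messages share the same keystream S_i, so C_i ⊕ C'_i = P_i ⊕ P'_i and thus P'_i = P_i ⊕ C_i ⊕ C'_i.
P'[1]: 239 ⊕ 180 ⊕ 22 = 77.
P'[2]: 110 ⊕ 1 ⊕ 63 = 80.

P'[1] = 77, P'[2] = 80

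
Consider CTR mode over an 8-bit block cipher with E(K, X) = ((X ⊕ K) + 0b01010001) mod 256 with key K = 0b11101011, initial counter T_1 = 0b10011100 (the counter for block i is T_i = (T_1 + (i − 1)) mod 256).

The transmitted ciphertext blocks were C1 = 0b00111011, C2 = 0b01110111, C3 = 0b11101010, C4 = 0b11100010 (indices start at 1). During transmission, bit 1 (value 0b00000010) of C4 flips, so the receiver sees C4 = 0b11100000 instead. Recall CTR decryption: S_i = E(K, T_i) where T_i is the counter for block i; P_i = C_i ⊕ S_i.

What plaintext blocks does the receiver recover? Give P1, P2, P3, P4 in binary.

P1 = 0b11110011, P2 = 0b10110000, P3 = 0b00101100, P4 = 0b00100101

Only C4 changed, to 0b11100000. In CTR, a change in C_i flips the same bit in P_i only; the keystream is unaffected. Decrypting the received ciphertext:
P1: T = 0b10011100, S = E(K, T) = 0b11001000; 0b00111011 ⊕ 0b11001000 = 0b11110011.
P2: T = 0b10011101, S = E(K, T) = 0b11000111; 0b01110111 ⊕ 0b11000111 = 0b10110000.
P3: T = 0b10011110, S = E(K, T) = 0b11000110; 0b11101010 ⊕ 0b11000110 = 0b00101100.
P4: T = 0b10011111, S = E(K, T) = 0b11000101; 0b11100000 ⊕ 0b11000101 = 0b00100101.
Blocks that differ from the original plaintext: P4.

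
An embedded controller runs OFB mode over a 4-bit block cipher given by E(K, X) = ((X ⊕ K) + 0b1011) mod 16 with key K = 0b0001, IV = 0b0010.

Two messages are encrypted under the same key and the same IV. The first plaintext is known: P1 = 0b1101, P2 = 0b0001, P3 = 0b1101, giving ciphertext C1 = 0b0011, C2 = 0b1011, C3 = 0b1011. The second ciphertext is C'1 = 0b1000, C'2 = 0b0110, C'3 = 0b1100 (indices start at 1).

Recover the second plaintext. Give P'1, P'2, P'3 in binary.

In OFB with a reused IV, both messages share the same keystream S_i, so C_i ⊕ C'_i = P_i ⊕ P'_i and thus P'_i = P_i ⊕ C_i ⊕ C'_i.
P'1: 0b1101 ⊕ 0b0011 ⊕ 0b1000 = 0b0110.
P'2: 0b0001 ⊕ 0b1011 ⊕ 0b0110 = 0b1100.
P'3: 0b1101 ⊕ 0b1011 ⊕ 0b1100 = 0b1010.

P'1 = 0b0110, P'2 = 0b1100, P'3 = 0b1010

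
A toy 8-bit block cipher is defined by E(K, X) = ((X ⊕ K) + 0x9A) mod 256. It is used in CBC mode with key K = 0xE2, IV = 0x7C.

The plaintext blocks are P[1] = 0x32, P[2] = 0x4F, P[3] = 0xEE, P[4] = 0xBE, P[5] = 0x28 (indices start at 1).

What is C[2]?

CBC encryption: C_i = E(K, P_i ⊕ C_{i−1}), with C_{0} = IV.
C[1]: P[1] ⊕ 0x7C = 0x4E; E(K, 0x4E) = 0x46.
C[2]: P[2] ⊕ 0x46 = 0x09; E(K, 0x09) = 0x85.

C[2] = 0x85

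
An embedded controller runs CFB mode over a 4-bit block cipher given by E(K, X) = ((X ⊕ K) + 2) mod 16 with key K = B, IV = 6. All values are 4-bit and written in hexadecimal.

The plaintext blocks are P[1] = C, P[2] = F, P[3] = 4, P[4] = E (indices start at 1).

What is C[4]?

C[4] = F

CFB encryption: C_i = P_i ⊕ E(K, C_{i−1}), with C_{0} = IV.
C[1]: E(K, 6) = F; C ⊕ F = 3.
C[2]: E(K, 3) = A; F ⊕ A = 5.
C[3]: E(K, 5) = 0; 4 ⊕ 0 = 4.
C[4]: E(K, 4) = 1; E ⊕ 1 = F.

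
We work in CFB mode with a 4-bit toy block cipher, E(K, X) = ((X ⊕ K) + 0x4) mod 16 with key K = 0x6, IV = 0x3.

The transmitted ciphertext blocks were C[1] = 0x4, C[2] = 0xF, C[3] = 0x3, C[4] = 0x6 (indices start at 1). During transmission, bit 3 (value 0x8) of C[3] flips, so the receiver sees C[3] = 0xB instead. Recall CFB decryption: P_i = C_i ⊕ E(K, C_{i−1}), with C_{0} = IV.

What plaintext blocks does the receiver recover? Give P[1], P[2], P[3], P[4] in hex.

Only C[3] changed, to 0xB. In CFB, a change in C_i flips the same bit in P_i and garbles P_{i+1}. Decrypting the received ciphertext:
P[1]: E(K, 0x3) = 0x9; 0x4 ⊕ 0x9 = 0xD.
P[2]: E(K, 0x4) = 0x6; 0xF ⊕ 0x6 = 0x9.
P[3]: E(K, 0xF) = 0xD; 0xB ⊕ 0xD = 0x6.
P[4]: E(K, 0xB) = 0x1; 0x6 ⊕ 0x1 = 0x7.
Blocks that differ from the original plaintext: P[3], P[4].

P[1] = 0xD, P[2] = 0x9, P[3] = 0x6, P[4] = 0x7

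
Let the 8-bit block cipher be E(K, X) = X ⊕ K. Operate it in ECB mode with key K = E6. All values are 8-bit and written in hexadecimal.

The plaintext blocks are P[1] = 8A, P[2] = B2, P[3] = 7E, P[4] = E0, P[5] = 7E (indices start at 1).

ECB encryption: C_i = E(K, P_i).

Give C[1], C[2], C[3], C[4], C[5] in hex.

C[1]: E(K, 8A) = 6C.
C[2]: E(K, B2) = 54.
C[3]: E(K, 7E) = 98.
C[4]: E(K, E0) = 06.
C[5]: E(K, 7E) = 98.

C[1] = 6C, C[2] = 54, C[3] = 98, C[4] = 06, C[5] = 98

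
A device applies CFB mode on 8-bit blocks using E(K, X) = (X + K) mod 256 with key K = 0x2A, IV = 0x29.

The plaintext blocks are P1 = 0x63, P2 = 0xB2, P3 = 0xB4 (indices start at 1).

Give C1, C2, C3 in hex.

C1 = 0x30, C2 = 0xE8, C3 = 0xA6

CFB encryption: C_i = P_i ⊕ E(K, C_{i−1}), with C_{0} = IV.
C1: E(K, 0x29) = 0x53; 0x63 ⊕ 0x53 = 0x30.
C2: E(K, 0x30) = 0x5A; 0xB2 ⊕ 0x5A = 0xE8.
C3: E(K, 0xE8) = 0x12; 0xB4 ⊕ 0x12 = 0xA6.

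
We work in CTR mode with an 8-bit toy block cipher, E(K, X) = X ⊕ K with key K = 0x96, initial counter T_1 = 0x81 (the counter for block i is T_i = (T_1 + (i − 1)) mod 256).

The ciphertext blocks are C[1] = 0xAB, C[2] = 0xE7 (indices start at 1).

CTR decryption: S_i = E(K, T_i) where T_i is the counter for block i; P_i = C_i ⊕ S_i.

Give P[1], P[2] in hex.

P[1] = 0xBC, P[2] = 0xF3

P[1]: T = 0x81, S = E(K, T) = 0x17; 0xAB ⊕ 0x17 = 0xBC.
P[2]: T = 0x82, S = E(K, T) = 0x14; 0xE7 ⊕ 0x14 = 0xF3.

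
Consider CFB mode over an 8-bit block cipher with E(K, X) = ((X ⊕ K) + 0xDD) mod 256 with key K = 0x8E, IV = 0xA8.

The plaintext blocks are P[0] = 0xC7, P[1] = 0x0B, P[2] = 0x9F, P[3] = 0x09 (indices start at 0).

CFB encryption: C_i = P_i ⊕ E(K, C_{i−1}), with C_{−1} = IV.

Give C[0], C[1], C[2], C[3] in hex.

C[0]: E(K, 0xA8) = 0x03; 0xC7 ⊕ 0x03 = 0xC4.
C[1]: E(K, 0xC4) = 0x27; 0x0B ⊕ 0x27 = 0x2C.
C[2]: E(K, 0x2C) = 0x7F; 0x9F ⊕ 0x7F = 0xE0.
C[3]: E(K, 0xE0) = 0x4B; 0x09 ⊕ 0x4B = 0x42.

C[0] = 0xC4, C[1] = 0x2C, C[2] = 0xE0, C[3] = 0x42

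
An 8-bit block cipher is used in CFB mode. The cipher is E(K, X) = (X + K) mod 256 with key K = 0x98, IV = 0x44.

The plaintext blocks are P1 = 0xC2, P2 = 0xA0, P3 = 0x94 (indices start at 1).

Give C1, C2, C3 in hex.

CFB encryption: C_i = P_i ⊕ E(K, C_{i−1}), with C_{0} = IV.
C1: E(K, 0x44) = 0xDC; 0xC2 ⊕ 0xDC = 0x1E.
C2: E(K, 0x1E) = 0xB6; 0xA0 ⊕ 0xB6 = 0x16.
C3: E(K, 0x16) = 0xAE; 0x94 ⊕ 0xAE = 0x3A.

C1 = 0x1E, C2 = 0x16, C3 = 0x3A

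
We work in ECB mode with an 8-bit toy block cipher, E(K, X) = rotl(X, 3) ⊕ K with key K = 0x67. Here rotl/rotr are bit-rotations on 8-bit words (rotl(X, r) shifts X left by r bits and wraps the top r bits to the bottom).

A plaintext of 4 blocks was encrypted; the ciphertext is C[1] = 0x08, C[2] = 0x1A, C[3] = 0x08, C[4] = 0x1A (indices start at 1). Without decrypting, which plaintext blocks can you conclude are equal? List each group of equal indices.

ECB encrypts each block independently with the same key, so equal ciphertext blocks imply equal plaintext blocks.
C[1] = C[3] = 0x08, so P[1] = P[3].
C[2] = C[4] = 0x1A, so P[2] = P[4].

P[1] = P[3]; P[2] = P[4]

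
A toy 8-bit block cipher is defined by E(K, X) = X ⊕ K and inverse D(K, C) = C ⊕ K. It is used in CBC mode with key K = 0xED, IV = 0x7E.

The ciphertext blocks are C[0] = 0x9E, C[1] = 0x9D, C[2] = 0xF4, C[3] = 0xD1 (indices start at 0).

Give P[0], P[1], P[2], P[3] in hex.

P[0] = 0x0D, P[1] = 0xEE, P[2] = 0x84, P[3] = 0xC8

CBC decryption: P_i = D(K, C_i) ⊕ C_{i−1}, with C_{−1} = IV.
P[0]: D(K, 0x9E) = 0x73; 0x73 ⊕ 0x7E = 0x0D.
P[1]: D(K, 0x9D) = 0x70; 0x70 ⊕ 0x9E = 0xEE.
P[2]: D(K, 0xF4) = 0x19; 0x19 ⊕ 0x9D = 0x84.
P[3]: D(K, 0xD1) = 0x3C; 0x3C ⊕ 0xF4 = 0xC8.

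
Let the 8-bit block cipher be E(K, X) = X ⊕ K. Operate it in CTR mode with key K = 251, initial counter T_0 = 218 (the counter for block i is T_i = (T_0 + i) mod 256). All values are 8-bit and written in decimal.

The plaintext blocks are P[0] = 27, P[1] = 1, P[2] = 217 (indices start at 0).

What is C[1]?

CTR encryption: S_i = E(K, T_i) where T_i is the counter for block i; C_i = P_i ⊕ S_i.
C[0]: T = 218, S = E(K, T) = 33; 27 ⊕ 33 = 58.
C[1]: T = 219, S = E(K, T) = 32; 1 ⊕ 32 = 33.

C[1] = 33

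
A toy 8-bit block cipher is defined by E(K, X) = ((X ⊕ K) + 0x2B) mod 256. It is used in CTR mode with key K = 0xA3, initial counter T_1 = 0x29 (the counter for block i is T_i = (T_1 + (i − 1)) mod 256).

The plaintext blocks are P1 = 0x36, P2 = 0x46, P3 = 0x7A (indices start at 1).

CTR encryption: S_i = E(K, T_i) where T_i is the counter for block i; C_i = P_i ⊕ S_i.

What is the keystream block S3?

C1: T = 0x29, S = E(K, T) = 0xB5; 0x36 ⊕ 0xB5 = 0x83.
C2: T = 0x2A, S = E(K, T) = 0xB4; 0x46 ⊕ 0xB4 = 0xF2.
C3: T = 0x2B, S = E(K, T) = 0xB3; 0x7A ⊕ 0xB3 = 0xC9.
So S3 = 0xB3.

0xB3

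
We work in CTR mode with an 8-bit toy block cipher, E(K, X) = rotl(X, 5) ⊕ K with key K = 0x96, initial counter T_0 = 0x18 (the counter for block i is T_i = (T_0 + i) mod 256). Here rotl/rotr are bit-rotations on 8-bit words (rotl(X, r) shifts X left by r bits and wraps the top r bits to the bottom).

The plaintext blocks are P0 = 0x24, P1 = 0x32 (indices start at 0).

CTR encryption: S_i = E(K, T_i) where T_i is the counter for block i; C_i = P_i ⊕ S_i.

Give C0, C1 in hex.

C0 = 0xB1, C1 = 0x87

C0: T = 0x18, S = E(K, T) = 0x95; 0x24 ⊕ 0x95 = 0xB1.
C1: T = 0x19, S = E(K, T) = 0xB5; 0x32 ⊕ 0xB5 = 0x87.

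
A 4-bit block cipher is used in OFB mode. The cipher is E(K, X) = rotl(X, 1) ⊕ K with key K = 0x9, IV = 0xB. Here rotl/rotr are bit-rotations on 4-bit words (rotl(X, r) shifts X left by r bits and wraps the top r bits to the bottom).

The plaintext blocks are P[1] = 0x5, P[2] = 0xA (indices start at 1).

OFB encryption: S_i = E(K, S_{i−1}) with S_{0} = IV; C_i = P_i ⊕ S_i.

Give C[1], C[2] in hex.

C[1] = 0xB, C[2] = 0xE

C[1]: S = E(K, 0xB) = 0xE; 0x5 ⊕ 0xE = 0xB.
C[2]: S = E(K, 0xE) = 0x4; 0xA ⊕ 0x4 = 0xE.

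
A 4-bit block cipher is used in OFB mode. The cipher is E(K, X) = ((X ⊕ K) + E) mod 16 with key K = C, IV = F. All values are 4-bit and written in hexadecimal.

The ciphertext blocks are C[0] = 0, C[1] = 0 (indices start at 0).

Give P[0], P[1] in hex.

P[0] = 1, P[1] = B

OFB decryption: S_i = E(K, S_{i−1}) with S_{−1} = IV; P_i = C_i ⊕ S_i.
P[0]: S = E(K, F) = 1; 0 ⊕ 1 = 1.
P[1]: S = E(K, 1) = B; 0 ⊕ B = B.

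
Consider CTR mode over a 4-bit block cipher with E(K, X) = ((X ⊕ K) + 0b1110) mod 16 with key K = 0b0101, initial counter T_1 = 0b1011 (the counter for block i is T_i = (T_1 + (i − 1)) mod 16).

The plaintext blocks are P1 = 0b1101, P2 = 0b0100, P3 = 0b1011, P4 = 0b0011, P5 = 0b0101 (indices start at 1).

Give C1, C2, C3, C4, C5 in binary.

C1 = 0b0001, C2 = 0b0011, C3 = 0b1101, C4 = 0b1010, C5 = 0b1101

CTR encryption: S_i = E(K, T_i) where T_i is the counter for block i; C_i = P_i ⊕ S_i.
C1: T = 0b1011, S = E(K, T) = 0b1100; 0b1101 ⊕ 0b1100 = 0b0001.
C2: T = 0b1100, S = E(K, T) = 0b0111; 0b0100 ⊕ 0b0111 = 0b0011.
C3: T = 0b1101, S = E(K, T) = 0b0110; 0b1011 ⊕ 0b0110 = 0b1101.
C4: T = 0b1110, S = E(K, T) = 0b1001; 0b0011 ⊕ 0b1001 = 0b1010.
C5: T = 0b1111, S = E(K, T) = 0b1000; 0b0101 ⊕ 0b1000 = 0b1101.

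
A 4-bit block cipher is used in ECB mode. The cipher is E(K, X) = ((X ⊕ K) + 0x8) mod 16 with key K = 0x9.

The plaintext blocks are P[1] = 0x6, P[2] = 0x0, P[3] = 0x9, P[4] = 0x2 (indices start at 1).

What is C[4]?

C[4] = 0x3

ECB encryption: C_i = E(K, P_i).
C[4]: E(K, 0x2) = 0x3.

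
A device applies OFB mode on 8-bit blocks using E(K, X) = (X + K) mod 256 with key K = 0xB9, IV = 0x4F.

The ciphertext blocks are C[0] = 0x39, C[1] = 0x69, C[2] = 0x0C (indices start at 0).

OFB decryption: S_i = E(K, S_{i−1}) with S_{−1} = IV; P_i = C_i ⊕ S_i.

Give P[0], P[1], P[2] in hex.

P[0] = 0x31, P[1] = 0xA8, P[2] = 0x76

P[0]: S = E(K, 0x4F) = 0x08; 0x39 ⊕ 0x08 = 0x31.
P[1]: S = E(K, 0x08) = 0xC1; 0x69 ⊕ 0xC1 = 0xA8.
P[2]: S = E(K, 0xC1) = 0x7A; 0x0C ⊕ 0x7A = 0x76.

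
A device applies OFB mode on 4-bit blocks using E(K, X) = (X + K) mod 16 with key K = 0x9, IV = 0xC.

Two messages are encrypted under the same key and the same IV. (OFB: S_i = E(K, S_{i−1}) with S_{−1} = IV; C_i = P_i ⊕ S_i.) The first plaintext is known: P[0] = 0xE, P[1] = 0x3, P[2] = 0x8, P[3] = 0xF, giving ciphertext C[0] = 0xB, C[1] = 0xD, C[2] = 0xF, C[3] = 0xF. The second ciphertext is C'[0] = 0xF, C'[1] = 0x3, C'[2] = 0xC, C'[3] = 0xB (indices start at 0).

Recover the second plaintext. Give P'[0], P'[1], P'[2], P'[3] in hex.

P'[0] = 0xA, P'[1] = 0xD, P'[2] = 0xB, P'[3] = 0xB

In OFB with a reused IV, both messages share the same keystream S_i, so C_i ⊕ C'_i = P_i ⊕ P'_i and thus P'_i = P_i ⊕ C_i ⊕ C'_i.
P'[0]: 0xE ⊕ 0xB ⊕ 0xF = 0xA.
P'[1]: 0x3 ⊕ 0xD ⊕ 0x3 = 0xD.
P'[2]: 0x8 ⊕ 0xF ⊕ 0xC = 0xB.
P'[3]: 0xF ⊕ 0xF ⊕ 0xB = 0xB.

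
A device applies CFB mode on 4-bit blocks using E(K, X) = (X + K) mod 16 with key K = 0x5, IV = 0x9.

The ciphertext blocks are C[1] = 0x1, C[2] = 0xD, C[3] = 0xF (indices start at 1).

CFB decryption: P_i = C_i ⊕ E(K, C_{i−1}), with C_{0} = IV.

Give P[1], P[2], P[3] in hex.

P[1]: E(K, 0x9) = 0xE; 0x1 ⊕ 0xE = 0xF.
P[2]: E(K, 0x1) = 0x6; 0xD ⊕ 0x6 = 0xB.
P[3]: E(K, 0xD) = 0x2; 0xF ⊕ 0x2 = 0xD.

P[1] = 0xF, P[2] = 0xB, P[3] = 0xD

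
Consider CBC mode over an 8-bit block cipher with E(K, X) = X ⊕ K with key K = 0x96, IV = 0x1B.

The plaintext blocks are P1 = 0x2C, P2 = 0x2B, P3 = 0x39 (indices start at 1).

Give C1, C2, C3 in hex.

CBC encryption: C_i = E(K, P_i ⊕ C_{i−1}), with C_{0} = IV.
C1: P1 ⊕ 0x1B = 0x37; E(K, 0x37) = 0xA1.
C2: P2 ⊕ 0xA1 = 0x8A; E(K, 0x8A) = 0x1C.
C3: P3 ⊕ 0x1C = 0x25; E(K, 0x25) = 0xB3.

C1 = 0xA1, C2 = 0x1C, C3 = 0xB3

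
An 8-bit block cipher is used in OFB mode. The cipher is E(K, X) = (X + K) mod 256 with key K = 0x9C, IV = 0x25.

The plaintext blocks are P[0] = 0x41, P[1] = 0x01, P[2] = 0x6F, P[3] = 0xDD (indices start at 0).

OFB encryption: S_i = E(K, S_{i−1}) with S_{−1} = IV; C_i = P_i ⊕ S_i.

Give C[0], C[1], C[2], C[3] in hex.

C[0]: S = E(K, 0x25) = 0xC1; 0x41 ⊕ 0xC1 = 0x80.
C[1]: S = E(K, 0xC1) = 0x5D; 0x01 ⊕ 0x5D = 0x5C.
C[2]: S = E(K, 0x5D) = 0xF9; 0x6F ⊕ 0xF9 = 0x96.
C[3]: S = E(K, 0xF9) = 0x95; 0xDD ⊕ 0x95 = 0x48.

C[0] = 0x80, C[1] = 0x5C, C[2] = 0x96, C[3] = 0x48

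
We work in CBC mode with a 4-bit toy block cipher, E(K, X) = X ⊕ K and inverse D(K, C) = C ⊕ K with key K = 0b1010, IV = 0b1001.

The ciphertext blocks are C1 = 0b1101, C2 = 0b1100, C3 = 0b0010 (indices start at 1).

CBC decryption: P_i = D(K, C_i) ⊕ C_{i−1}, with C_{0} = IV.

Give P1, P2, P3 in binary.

P1: D(K, 0b1101) = 0b0111; 0b0111 ⊕ 0b1001 = 0b1110.
P2: D(K, 0b1100) = 0b0110; 0b0110 ⊕ 0b1101 = 0b1011.
P3: D(K, 0b0010) = 0b1000; 0b1000 ⊕ 0b1100 = 0b0100.

P1 = 0b1110, P2 = 0b1011, P3 = 0b0100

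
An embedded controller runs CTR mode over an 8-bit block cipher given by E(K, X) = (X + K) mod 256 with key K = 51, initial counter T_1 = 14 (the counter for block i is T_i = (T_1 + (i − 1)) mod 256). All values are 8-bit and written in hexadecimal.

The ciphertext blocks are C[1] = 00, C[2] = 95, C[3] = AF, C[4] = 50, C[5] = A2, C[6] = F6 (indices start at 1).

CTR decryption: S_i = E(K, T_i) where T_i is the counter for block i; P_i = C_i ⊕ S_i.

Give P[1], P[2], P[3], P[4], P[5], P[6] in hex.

P[1]: T = 14, S = E(K, T) = 65; 00 ⊕ 65 = 65.
P[2]: T = 15, S = E(K, T) = 66; 95 ⊕ 66 = F3.
P[3]: T = 16, S = E(K, T) = 67; AF ⊕ 67 = C8.
P[4]: T = 17, S = E(K, T) = 68; 50 ⊕ 68 = 38.
P[5]: T = 18, S = E(K, T) = 69; A2 ⊕ 69 = CB.
P[6]: T = 19, S = E(K, T) = 6A; F6 ⊕ 6A = 9C.

P[1] = 65, P[2] = F3, P[3] = C8, P[4] = 38, P[5] = CB, P[6] = 9C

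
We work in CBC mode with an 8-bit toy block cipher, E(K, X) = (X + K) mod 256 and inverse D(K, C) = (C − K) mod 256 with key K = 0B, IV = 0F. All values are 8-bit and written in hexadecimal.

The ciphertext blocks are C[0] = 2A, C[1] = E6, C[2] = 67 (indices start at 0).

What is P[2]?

CBC decryption: P_i = D(K, C_i) ⊕ C_{i−1}, with C_{−1} = IV.
P[2]: D(K, 67) = 5C; 5C ⊕ E6 = BA.

P[2] = BA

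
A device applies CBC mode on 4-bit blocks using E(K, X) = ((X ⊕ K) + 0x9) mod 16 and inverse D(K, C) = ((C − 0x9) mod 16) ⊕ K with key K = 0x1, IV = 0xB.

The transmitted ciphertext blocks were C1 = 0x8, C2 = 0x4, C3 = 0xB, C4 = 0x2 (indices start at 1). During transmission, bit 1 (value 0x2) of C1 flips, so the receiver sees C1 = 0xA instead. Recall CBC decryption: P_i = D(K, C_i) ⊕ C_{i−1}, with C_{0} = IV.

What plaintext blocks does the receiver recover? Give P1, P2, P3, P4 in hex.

Only C1 changed, to 0xA. In CBC, a change in C_i garbles P_i and flips the same bit in P_{i+1}. Decrypting the received ciphertext:
P1: D(K, 0xA) = 0x0; 0x0 ⊕ 0xB = 0xB.
P2: D(K, 0x4) = 0xA; 0xA ⊕ 0xA = 0x0.
P3: D(K, 0xB) = 0x3; 0x3 ⊕ 0x4 = 0x7.
P4: D(K, 0x2) = 0x8; 0x8 ⊕ 0xB = 0x3.
Blocks that differ from the original plaintext: P1, P2.

P1 = 0xB, P2 = 0x0, P3 = 0x7, P4 = 0x3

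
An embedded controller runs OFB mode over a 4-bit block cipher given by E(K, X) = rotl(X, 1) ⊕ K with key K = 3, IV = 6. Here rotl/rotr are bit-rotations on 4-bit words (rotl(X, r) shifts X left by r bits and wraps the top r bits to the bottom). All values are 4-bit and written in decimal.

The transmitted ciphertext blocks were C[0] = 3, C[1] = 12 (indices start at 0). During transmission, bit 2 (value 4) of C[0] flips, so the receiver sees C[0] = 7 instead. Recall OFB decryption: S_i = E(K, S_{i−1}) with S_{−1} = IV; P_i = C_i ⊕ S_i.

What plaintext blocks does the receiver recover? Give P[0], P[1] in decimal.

P[0] = 8, P[1] = 0

Only C[0] changed, to 7. In OFB, a change in C_i flips the same bit in P_i only; the keystream is unaffected. Decrypting the received ciphertext:
P[0]: S = E(K, 6) = 15; 7 ⊕ 15 = 8.
P[1]: S = E(K, 15) = 12; 12 ⊕ 12 = 0.
Blocks that differ from the original plaintext: P[0].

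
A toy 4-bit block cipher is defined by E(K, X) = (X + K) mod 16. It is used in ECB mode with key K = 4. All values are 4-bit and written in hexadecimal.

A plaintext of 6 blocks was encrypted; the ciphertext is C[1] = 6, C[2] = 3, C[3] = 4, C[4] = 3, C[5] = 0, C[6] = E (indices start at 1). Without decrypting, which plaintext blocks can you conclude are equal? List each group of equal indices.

P[2] = P[4]

ECB encrypts each block independently with the same key, so equal ciphertext blocks imply equal plaintext blocks.
C[2] = C[4] = 3, so P[2] = P[4].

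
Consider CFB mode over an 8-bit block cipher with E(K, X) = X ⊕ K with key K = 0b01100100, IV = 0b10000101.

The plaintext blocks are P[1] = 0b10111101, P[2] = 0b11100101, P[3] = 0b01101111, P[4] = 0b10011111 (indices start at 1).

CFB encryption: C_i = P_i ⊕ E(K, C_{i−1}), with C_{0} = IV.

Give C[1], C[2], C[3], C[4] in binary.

C[1]: E(K, 0b10000101) = 0b11100001; 0b10111101 ⊕ 0b11100001 = 0b01011100.
C[2]: E(K, 0b01011100) = 0b00111000; 0b11100101 ⊕ 0b00111000 = 0b11011101.
C[3]: E(K, 0b11011101) = 0b10111001; 0b01101111 ⊕ 0b10111001 = 0b11010110.
C[4]: E(K, 0b11010110) = 0b10110010; 0b10011111 ⊕ 0b10110010 = 0b00101101.

C[1] = 0b01011100, C[2] = 0b11011101, C[3] = 0b11010110, C[4] = 0b00101101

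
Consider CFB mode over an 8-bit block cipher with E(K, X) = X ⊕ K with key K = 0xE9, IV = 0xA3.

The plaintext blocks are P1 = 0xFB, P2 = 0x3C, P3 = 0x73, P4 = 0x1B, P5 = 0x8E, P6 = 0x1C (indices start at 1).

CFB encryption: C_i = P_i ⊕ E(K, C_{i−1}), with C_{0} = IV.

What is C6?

C6 = 0x9E

C1: E(K, 0xA3) = 0x4A; 0xFB ⊕ 0x4A = 0xB1.
C2: E(K, 0xB1) = 0x58; 0x3C ⊕ 0x58 = 0x64.
C3: E(K, 0x64) = 0x8D; 0x73 ⊕ 0x8D = 0xFE.
C4: E(K, 0xFE) = 0x17; 0x1B ⊕ 0x17 = 0x0C.
C5: E(K, 0x0C) = 0xE5; 0x8E ⊕ 0xE5 = 0x6B.
C6: E(K, 0x6B) = 0x82; 0x1C ⊕ 0x82 = 0x9E.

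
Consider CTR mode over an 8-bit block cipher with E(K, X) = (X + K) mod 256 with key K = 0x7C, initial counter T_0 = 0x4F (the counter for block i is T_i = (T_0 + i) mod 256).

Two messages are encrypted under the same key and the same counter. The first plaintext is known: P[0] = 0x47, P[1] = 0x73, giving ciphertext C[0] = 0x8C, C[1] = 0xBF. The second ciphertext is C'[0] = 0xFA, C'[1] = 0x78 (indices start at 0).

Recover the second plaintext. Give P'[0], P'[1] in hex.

P'[0] = 0x31, P'[1] = 0xB4

In CTR with a reused counter, both messages share the same keystream S_i, so C_i ⊕ C'_i = P_i ⊕ P'_i and thus P'_i = P_i ⊕ C_i ⊕ C'_i.
P'[0]: 0x47 ⊕ 0x8C ⊕ 0xFA = 0x31.
P'[1]: 0x73 ⊕ 0xBF ⊕ 0x78 = 0xB4.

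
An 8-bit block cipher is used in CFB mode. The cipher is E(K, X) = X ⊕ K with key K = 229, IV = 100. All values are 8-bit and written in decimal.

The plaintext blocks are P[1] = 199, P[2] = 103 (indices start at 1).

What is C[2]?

C[2] = 196

CFB encryption: C_i = P_i ⊕ E(K, C_{i−1}), with C_{0} = IV.
C[1]: E(K, 100) = 129; 199 ⊕ 129 = 70.
C[2]: E(K, 70) = 163; 103 ⊕ 163 = 196.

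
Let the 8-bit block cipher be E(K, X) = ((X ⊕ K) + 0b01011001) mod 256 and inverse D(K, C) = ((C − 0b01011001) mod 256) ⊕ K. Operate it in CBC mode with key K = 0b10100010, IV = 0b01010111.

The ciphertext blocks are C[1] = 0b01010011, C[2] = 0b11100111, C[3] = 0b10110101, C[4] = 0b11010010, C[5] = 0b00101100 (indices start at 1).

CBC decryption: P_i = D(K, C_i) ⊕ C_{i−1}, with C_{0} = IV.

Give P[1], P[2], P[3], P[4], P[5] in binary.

P[1] = 0b00001111, P[2] = 0b01111111, P[3] = 0b00011001, P[4] = 0b01101110, P[5] = 0b10100011

P[1]: D(K, 0b01010011) = 0b01011000; 0b01011000 ⊕ 0b01010111 = 0b00001111.
P[2]: D(K, 0b11100111) = 0b00101100; 0b00101100 ⊕ 0b01010011 = 0b01111111.
P[3]: D(K, 0b10110101) = 0b11111110; 0b11111110 ⊕ 0b11100111 = 0b00011001.
P[4]: D(K, 0b11010010) = 0b11011011; 0b11011011 ⊕ 0b10110101 = 0b01101110.
P[5]: D(K, 0b00101100) = 0b01110001; 0b01110001 ⊕ 0b11010010 = 0b10100011.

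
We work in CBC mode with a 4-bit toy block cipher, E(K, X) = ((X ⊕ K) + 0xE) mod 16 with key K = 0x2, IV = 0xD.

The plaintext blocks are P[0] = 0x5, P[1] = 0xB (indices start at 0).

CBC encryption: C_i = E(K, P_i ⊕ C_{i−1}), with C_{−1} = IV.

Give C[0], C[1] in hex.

C[0] = 0x8, C[1] = 0xF

C[0]: P[0] ⊕ 0xD = 0x8; E(K, 0x8) = 0x8.
C[1]: P[1] ⊕ 0x8 = 0x3; E(K, 0x3) = 0xF.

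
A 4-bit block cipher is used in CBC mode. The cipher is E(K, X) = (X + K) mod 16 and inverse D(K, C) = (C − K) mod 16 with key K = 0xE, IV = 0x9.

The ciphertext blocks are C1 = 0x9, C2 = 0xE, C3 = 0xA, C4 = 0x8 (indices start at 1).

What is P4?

CBC decryption: P_i = D(K, C_i) ⊕ C_{i−1}, with C_{0} = IV.
P4: D(K, 0x8) = 0xA; 0xA ⊕ 0xA = 0x0.

P4 = 0x0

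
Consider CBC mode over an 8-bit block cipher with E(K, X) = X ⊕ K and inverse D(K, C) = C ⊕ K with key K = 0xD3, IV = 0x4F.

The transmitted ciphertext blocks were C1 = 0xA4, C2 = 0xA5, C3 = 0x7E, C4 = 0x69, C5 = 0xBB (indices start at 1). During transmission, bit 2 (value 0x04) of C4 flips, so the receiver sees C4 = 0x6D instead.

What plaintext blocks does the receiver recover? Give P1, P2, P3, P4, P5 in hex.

P1 = 0x38, P2 = 0xD2, P3 = 0x08, P4 = 0xC0, P5 = 0x05

CBC decryption: P_i = D(K, C_i) ⊕ C_{i−1}, with C_{0} = IV.
Only C4 changed, to 0x6D. In CBC, a change in C_i garbles P_i and flips the same bit in P_{i+1}. Decrypting the received ciphertext:
P1: D(K, 0xA4) = 0x77; 0x77 ⊕ 0x4F = 0x38.
P2: D(K, 0xA5) = 0x76; 0x76 ⊕ 0xA4 = 0xD2.
P3: D(K, 0x7E) = 0xAD; 0xAD ⊕ 0xA5 = 0x08.
P4: D(K, 0x6D) = 0xBE; 0xBE ⊕ 0x7E = 0xC0.
P5: D(K, 0xBB) = 0x68; 0x68 ⊕ 0x6D = 0x05.
Blocks that differ from the original plaintext: P4, P5.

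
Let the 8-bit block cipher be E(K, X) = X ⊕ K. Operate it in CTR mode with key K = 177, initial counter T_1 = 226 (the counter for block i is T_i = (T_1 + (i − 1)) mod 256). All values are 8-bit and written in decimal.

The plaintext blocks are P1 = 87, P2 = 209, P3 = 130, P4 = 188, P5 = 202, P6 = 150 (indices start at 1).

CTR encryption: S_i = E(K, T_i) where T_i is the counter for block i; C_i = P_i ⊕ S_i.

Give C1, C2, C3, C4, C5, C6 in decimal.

C1 = 4, C2 = 131, C3 = 215, C4 = 232, C5 = 157, C6 = 192

C1: T = 226, S = E(K, T) = 83; 87 ⊕ 83 = 4.
C2: T = 227, S = E(K, T) = 82; 209 ⊕ 82 = 131.
C3: T = 228, S = E(K, T) = 85; 130 ⊕ 85 = 215.
C4: T = 229, S = E(K, T) = 84; 188 ⊕ 84 = 232.
C5: T = 230, S = E(K, T) = 87; 202 ⊕ 87 = 157.
C6: T = 231, S = E(K, T) = 86; 150 ⊕ 86 = 192.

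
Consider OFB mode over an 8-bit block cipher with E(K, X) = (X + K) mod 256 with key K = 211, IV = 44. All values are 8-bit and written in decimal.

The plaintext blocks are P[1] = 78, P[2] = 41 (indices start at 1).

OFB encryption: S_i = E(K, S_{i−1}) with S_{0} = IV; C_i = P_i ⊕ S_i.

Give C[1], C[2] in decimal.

C[1] = 177, C[2] = 251

C[1]: S = E(K, 44) = 255; 78 ⊕ 255 = 177.
C[2]: S = E(K, 255) = 210; 41 ⊕ 210 = 251.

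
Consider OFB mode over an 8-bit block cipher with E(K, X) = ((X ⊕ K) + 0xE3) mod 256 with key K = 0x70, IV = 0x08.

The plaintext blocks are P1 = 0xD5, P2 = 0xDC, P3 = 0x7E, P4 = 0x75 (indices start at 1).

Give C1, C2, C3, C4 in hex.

OFB encryption: S_i = E(K, S_{i−1}) with S_{0} = IV; C_i = P_i ⊕ S_i.
C1: S = E(K, 0x08) = 0x5B; 0xD5 ⊕ 0x5B = 0x8E.
C2: S = E(K, 0x5B) = 0x0E; 0xDC ⊕ 0x0E = 0xD2.
C3: S = E(K, 0x0E) = 0x61; 0x7E ⊕ 0x61 = 0x1F.
C4: S = E(K, 0x61) = 0xF4; 0x75 ⊕ 0xF4 = 0x81.

C1 = 0x8E, C2 = 0xD2, C3 = 0x1F, C4 = 0x81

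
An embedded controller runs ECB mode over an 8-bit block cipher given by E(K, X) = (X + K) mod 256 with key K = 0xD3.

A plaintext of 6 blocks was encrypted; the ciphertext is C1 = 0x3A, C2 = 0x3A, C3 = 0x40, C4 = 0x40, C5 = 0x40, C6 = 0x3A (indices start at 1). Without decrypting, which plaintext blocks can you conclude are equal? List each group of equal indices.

P1 = P2 = P6; P3 = P4 = P5

ECB encrypts each block independently with the same key, so equal ciphertext blocks imply equal plaintext blocks.
C1 = C2 = C6 = 0x3A, so P1 = P2 = P6.
C3 = C4 = C5 = 0x40, so P3 = P4 = P5.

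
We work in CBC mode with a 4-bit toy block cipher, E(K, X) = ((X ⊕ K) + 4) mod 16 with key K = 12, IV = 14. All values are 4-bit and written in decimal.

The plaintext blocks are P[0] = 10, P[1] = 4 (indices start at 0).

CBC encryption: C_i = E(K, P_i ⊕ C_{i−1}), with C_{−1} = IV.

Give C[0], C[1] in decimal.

C[0]: P[0] ⊕ 14 = 4; E(K, 4) = 12.
C[1]: P[1] ⊕ 12 = 8; E(K, 8) = 8.

C[0] = 12, C[1] = 8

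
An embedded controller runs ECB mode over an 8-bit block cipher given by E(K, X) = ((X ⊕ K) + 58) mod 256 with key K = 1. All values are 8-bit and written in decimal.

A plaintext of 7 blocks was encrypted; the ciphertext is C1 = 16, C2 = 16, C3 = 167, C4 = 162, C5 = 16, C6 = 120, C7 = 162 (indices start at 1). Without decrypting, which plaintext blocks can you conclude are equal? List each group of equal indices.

P1 = P2 = P5; P4 = P7

ECB encrypts each block independently with the same key, so equal ciphertext blocks imply equal plaintext blocks.
C1 = C2 = C5 = 16, so P1 = P2 = P5.
C4 = C7 = 162, so P4 = P7.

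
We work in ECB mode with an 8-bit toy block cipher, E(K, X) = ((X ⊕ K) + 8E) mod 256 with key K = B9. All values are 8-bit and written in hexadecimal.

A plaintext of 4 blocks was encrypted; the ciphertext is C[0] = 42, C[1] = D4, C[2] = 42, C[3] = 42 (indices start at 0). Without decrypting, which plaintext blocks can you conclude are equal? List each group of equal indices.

P[0] = P[2] = P[3]

ECB encrypts each block independently with the same key, so equal ciphertext blocks imply equal plaintext blocks.
C[0] = C[2] = C[3] = 42, so P[0] = P[2] = P[3].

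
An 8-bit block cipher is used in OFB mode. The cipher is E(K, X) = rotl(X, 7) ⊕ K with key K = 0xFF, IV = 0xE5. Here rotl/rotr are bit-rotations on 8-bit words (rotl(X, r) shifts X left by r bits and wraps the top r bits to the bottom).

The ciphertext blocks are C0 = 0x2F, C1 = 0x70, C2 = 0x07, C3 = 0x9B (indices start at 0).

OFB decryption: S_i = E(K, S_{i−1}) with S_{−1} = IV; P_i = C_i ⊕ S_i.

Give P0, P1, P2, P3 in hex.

P0: S = E(K, 0xE5) = 0x0D; 0x2F ⊕ 0x0D = 0x22.
P1: S = E(K, 0x0D) = 0x79; 0x70 ⊕ 0x79 = 0x09.
P2: S = E(K, 0x79) = 0x43; 0x07 ⊕ 0x43 = 0x44.
P3: S = E(K, 0x43) = 0x5E; 0x9B ⊕ 0x5E = 0xC5.

P0 = 0x22, P1 = 0x09, P2 = 0x44, P3 = 0xC5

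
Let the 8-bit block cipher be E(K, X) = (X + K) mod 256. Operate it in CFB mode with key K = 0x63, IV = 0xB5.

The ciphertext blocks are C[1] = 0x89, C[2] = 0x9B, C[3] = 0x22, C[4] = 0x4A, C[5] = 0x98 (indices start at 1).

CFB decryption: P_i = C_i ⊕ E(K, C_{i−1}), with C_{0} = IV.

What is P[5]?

P[5]: E(K, 0x4A) = 0xAD; 0x98 ⊕ 0xAD = 0x35.

P[5] = 0x35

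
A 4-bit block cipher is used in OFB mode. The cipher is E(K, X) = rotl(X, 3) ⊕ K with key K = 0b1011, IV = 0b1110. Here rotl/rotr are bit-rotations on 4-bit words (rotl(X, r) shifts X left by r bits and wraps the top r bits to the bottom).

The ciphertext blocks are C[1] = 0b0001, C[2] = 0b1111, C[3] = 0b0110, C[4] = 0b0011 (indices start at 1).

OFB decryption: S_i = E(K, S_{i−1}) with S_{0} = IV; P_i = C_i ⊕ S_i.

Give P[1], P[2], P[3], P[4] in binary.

P[1] = 0b1101, P[2] = 0b0010, P[3] = 0b0011, P[4] = 0b0010

P[1]: S = E(K, 0b1110) = 0b1100; 0b0001 ⊕ 0b1100 = 0b1101.
P[2]: S = E(K, 0b1100) = 0b1101; 0b1111 ⊕ 0b1101 = 0b0010.
P[3]: S = E(K, 0b1101) = 0b0101; 0b0110 ⊕ 0b0101 = 0b0011.
P[4]: S = E(K, 0b0101) = 0b0001; 0b0011 ⊕ 0b0001 = 0b0010.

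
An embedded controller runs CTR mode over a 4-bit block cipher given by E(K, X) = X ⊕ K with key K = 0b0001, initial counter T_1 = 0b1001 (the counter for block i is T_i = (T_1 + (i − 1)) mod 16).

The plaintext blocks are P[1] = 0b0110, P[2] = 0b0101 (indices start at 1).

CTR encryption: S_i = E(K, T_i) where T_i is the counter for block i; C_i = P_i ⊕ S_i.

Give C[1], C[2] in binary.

C[1]: T = 0b1001, S = E(K, T) = 0b1000; 0b0110 ⊕ 0b1000 = 0b1110.
C[2]: T = 0b1010, S = E(K, T) = 0b1011; 0b0101 ⊕ 0b1011 = 0b1110.

C[1] = 0b1110, C[2] = 0b1110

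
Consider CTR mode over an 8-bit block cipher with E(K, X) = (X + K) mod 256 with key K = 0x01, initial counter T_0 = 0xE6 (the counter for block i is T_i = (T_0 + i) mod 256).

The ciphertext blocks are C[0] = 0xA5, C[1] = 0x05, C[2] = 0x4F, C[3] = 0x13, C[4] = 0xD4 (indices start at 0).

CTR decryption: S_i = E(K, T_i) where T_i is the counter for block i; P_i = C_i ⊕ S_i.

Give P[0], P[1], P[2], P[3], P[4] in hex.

P[0] = 0x42, P[1] = 0xED, P[2] = 0xA6, P[3] = 0xF9, P[4] = 0x3F

P[0]: T = 0xE6, S = E(K, T) = 0xE7; 0xA5 ⊕ 0xE7 = 0x42.
P[1]: T = 0xE7, S = E(K, T) = 0xE8; 0x05 ⊕ 0xE8 = 0xED.
P[2]: T = 0xE8, S = E(K, T) = 0xE9; 0x4F ⊕ 0xE9 = 0xA6.
P[3]: T = 0xE9, S = E(K, T) = 0xEA; 0x13 ⊕ 0xEA = 0xF9.
P[4]: T = 0xEA, S = E(K, T) = 0xEB; 0xD4 ⊕ 0xEB = 0x3F.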